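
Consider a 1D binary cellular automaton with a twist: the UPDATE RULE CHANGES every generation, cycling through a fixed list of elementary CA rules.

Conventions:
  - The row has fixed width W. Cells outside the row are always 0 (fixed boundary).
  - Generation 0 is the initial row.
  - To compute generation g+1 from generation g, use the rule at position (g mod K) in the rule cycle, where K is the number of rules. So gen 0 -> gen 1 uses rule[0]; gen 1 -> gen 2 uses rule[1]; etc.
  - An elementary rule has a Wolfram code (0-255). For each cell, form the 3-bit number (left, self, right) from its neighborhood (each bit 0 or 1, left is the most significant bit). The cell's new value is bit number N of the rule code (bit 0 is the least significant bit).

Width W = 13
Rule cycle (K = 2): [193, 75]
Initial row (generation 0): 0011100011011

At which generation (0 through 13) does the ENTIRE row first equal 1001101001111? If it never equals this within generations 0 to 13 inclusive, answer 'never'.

Gen 0: 0011100011011
Gen 1 (rule 193): 1001101001001
Gen 2 (rule 75): 0011100010010
Gen 3 (rule 193): 1001101000000
Gen 4 (rule 75): 0011100011111
Gen 5 (rule 193): 1001101001111
Gen 6 (rule 75): 0011100011001
Gen 7 (rule 193): 1001101001000
Gen 8 (rule 75): 0011100010011
Gen 9 (rule 193): 1001101000001
Gen 10 (rule 75): 0011100011110
Gen 11 (rule 193): 1001101001110
Gen 12 (rule 75): 0011100011010
Gen 13 (rule 193): 1001101001000

Answer: 5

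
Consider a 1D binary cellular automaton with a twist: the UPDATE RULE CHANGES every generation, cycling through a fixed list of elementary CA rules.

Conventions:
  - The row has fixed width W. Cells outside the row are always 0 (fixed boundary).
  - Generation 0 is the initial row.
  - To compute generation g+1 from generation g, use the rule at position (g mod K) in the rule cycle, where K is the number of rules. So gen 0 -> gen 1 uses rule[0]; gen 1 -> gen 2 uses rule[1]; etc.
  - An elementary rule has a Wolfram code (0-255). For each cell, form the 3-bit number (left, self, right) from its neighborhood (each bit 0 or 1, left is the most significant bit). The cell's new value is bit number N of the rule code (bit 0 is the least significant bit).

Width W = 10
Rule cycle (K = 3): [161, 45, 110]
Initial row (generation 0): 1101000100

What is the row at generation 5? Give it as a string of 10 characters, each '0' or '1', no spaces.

Answer: 0111110000

Derivation:
Gen 0: 1101000100
Gen 1 (rule 161): 0010010001
Gen 2 (rule 45): 1010010101
Gen 3 (rule 110): 1110111111
Gen 4 (rule 161): 0101011110
Gen 5 (rule 45): 0111110000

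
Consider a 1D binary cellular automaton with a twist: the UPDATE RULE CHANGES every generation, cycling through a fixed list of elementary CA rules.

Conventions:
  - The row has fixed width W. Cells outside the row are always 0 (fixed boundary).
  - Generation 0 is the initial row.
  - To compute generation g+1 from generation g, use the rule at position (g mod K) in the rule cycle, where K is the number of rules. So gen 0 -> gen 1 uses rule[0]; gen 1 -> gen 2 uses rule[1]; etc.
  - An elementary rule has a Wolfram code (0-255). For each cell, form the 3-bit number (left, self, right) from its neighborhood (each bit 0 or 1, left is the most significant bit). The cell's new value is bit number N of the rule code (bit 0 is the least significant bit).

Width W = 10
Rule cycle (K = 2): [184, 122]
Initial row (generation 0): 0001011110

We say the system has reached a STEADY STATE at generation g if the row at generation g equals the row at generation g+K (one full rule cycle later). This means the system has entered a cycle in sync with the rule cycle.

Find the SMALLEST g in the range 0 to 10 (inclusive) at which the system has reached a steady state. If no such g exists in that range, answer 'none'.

Gen 0: 0001011110
Gen 1 (rule 184): 0000111101
Gen 2 (rule 122): 0001100110
Gen 3 (rule 184): 0001010101
Gen 4 (rule 122): 0010101010
Gen 5 (rule 184): 0001010101
Gen 6 (rule 122): 0010101010
Gen 7 (rule 184): 0001010101
Gen 8 (rule 122): 0010101010
Gen 9 (rule 184): 0001010101
Gen 10 (rule 122): 0010101010
Gen 11 (rule 184): 0001010101
Gen 12 (rule 122): 0010101010

Answer: 3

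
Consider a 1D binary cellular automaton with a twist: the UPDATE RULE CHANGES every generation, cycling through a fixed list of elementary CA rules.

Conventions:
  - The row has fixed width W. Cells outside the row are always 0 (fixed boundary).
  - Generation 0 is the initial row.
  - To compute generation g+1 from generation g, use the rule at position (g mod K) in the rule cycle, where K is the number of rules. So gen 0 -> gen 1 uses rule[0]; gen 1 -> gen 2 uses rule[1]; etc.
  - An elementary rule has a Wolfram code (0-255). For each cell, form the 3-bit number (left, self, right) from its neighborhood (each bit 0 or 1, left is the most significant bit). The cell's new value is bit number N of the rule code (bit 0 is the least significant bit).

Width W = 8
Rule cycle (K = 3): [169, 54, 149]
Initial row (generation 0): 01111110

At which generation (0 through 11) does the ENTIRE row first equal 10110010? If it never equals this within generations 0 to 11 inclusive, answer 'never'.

Answer: 9

Derivation:
Gen 0: 01111110
Gen 1 (rule 169): 01111100
Gen 2 (rule 54): 10000010
Gen 3 (rule 149): 11111011
Gen 4 (rule 169): 11110110
Gen 5 (rule 54): 00001001
Gen 6 (rule 149): 11101101
Gen 7 (rule 169): 11011010
Gen 8 (rule 54): 00100111
Gen 9 (rule 149): 10110010
Gen 10 (rule 169): 01100000
Gen 11 (rule 54): 10010000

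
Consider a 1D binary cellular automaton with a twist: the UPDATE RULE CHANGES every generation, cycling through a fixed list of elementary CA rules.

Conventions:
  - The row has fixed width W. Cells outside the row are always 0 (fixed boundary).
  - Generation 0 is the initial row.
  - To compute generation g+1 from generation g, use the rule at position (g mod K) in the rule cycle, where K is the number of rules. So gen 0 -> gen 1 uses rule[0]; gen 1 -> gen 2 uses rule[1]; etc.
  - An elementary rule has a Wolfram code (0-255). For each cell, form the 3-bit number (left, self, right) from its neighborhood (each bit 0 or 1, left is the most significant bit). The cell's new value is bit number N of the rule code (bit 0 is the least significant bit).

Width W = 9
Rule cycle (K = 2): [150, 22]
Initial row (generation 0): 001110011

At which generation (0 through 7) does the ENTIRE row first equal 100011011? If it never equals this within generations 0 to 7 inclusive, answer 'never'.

Answer: never

Derivation:
Gen 0: 001110011
Gen 1 (rule 150): 010101100
Gen 2 (rule 22): 110100010
Gen 3 (rule 150): 000110111
Gen 4 (rule 22): 001000000
Gen 5 (rule 150): 011100000
Gen 6 (rule 22): 100010000
Gen 7 (rule 150): 110111000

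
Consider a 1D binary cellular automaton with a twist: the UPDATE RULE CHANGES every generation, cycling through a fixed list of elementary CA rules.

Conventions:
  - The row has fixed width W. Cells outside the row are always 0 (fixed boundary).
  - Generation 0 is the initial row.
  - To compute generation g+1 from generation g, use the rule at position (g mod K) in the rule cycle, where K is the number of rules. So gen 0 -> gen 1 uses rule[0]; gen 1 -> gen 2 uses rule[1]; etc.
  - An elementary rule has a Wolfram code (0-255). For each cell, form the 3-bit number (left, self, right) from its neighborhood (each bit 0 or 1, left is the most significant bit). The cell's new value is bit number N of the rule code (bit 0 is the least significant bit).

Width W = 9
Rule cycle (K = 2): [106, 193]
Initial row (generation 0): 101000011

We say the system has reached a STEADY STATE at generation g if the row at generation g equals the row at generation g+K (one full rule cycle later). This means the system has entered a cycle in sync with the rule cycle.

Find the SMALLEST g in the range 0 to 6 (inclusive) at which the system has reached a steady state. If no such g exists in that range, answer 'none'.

Answer: 3

Derivation:
Gen 0: 101000011
Gen 1 (rule 106): 010000111
Gen 2 (rule 193): 000110011
Gen 3 (rule 106): 001110111
Gen 4 (rule 193): 100110011
Gen 5 (rule 106): 001110111
Gen 6 (rule 193): 100110011
Gen 7 (rule 106): 001110111
Gen 8 (rule 193): 100110011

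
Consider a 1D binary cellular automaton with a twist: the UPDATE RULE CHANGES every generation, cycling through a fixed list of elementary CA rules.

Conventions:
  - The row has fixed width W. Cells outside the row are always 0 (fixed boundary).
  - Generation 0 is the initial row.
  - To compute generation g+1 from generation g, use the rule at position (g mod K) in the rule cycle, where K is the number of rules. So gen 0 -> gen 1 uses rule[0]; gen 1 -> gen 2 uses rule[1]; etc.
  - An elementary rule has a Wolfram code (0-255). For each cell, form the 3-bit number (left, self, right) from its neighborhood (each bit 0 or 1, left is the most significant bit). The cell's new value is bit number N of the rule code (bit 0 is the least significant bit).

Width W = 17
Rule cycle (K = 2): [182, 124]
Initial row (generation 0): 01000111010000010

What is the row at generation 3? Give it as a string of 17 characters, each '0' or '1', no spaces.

Gen 0: 01000111010000010
Gen 1 (rule 182): 11101010111000111
Gen 2 (rule 124): 10111111101100101
Gen 3 (rule 182): 11011111010011111

Answer: 11011111010011111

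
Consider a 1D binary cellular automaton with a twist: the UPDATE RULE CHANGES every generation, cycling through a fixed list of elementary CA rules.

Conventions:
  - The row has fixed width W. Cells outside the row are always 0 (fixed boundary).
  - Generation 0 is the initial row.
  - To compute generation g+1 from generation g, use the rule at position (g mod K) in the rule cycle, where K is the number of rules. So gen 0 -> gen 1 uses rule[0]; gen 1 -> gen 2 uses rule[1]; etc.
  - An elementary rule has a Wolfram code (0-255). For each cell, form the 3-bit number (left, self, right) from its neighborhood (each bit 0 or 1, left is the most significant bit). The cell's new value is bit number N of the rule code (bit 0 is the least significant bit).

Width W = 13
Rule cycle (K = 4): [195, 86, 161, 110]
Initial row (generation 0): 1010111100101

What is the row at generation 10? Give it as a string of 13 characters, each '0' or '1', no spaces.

Gen 0: 1010111100101
Gen 1 (rule 195): 0000011101000
Gen 2 (rule 86): 0000100101100
Gen 3 (rule 161): 1110000010001
Gen 4 (rule 110): 1010000110011
Gen 5 (rule 195): 0000111010101
Gen 6 (rule 86): 0001001010101
Gen 7 (rule 161): 1100000101010
Gen 8 (rule 110): 1100001111110
Gen 9 (rule 195): 0101110111110
Gen 10 (rule 86): 1100010000011

Answer: 1100010000011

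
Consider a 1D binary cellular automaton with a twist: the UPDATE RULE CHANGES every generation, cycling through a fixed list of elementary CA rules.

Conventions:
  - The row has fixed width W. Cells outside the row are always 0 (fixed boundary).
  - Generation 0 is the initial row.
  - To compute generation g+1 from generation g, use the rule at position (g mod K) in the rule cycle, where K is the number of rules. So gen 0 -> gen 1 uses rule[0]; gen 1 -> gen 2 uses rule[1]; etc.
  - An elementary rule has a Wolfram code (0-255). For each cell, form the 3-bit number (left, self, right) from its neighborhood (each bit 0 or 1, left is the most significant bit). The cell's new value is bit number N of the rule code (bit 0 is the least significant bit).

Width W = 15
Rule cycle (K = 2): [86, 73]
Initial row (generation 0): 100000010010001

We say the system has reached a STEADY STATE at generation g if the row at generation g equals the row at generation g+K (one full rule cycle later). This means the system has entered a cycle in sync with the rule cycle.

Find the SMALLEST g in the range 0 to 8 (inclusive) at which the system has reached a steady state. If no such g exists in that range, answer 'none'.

Gen 0: 100000010010001
Gen 1 (rule 86): 110000111111011
Gen 2 (rule 73): 110110100001011
Gen 3 (rule 86): 010010110011001
Gen 4 (rule 73): 000000110011000
Gen 5 (rule 86): 000001011101100
Gen 6 (rule 73): 111100010101101
Gen 7 (rule 86): 000110110100101
Gen 8 (rule 73): 110110110000000
Gen 9 (rule 86): 010010011000000
Gen 10 (rule 73): 000000011011111

Answer: none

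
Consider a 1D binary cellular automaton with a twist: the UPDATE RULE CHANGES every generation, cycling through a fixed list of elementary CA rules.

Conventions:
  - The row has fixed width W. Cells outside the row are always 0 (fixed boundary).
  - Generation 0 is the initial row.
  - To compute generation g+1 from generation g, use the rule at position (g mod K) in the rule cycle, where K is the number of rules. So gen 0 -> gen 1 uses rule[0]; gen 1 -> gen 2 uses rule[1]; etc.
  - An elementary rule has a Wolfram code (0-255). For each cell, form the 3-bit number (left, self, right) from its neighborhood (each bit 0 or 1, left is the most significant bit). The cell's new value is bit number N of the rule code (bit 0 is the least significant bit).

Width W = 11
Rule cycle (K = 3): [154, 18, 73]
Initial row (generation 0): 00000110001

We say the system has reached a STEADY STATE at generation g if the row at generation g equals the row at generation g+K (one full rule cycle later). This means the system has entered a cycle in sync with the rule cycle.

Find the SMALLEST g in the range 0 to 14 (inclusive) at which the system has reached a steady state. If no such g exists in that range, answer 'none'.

Answer: 5

Derivation:
Gen 0: 00000110001
Gen 1 (rule 154): 00001101010
Gen 2 (rule 18): 00010000001
Gen 3 (rule 73): 11000111100
Gen 4 (rule 154): 10101111010
Gen 5 (rule 18): 00000000001
Gen 6 (rule 73): 11111111100
Gen 7 (rule 154): 11111111010
Gen 8 (rule 18): 00000000001
Gen 9 (rule 73): 11111111100
Gen 10 (rule 154): 11111111010
Gen 11 (rule 18): 00000000001
Gen 12 (rule 73): 11111111100
Gen 13 (rule 154): 11111111010
Gen 14 (rule 18): 00000000001
Gen 15 (rule 73): 11111111100
Gen 16 (rule 154): 11111111010
Gen 17 (rule 18): 00000000001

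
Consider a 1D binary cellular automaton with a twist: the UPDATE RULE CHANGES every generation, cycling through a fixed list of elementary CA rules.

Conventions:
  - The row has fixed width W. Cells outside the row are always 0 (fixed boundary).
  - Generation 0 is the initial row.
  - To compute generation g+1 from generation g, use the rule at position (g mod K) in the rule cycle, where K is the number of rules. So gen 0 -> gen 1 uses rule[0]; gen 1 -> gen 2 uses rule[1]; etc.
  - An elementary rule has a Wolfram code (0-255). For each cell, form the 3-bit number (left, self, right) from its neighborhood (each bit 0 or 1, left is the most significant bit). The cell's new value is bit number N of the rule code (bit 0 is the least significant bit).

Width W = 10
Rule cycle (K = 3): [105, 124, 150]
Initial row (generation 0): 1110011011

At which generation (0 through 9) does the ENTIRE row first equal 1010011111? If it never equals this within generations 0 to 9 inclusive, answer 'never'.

Answer: 1

Derivation:
Gen 0: 1110011011
Gen 1 (rule 105): 1010011111
Gen 2 (rule 124): 1111010001
Gen 3 (rule 150): 0110011011
Gen 4 (rule 105): 0110011111
Gen 5 (rule 124): 0111010001
Gen 6 (rule 150): 1010011011
Gen 7 (rule 105): 0100011111
Gen 8 (rule 124): 0110010001
Gen 9 (rule 150): 1001111011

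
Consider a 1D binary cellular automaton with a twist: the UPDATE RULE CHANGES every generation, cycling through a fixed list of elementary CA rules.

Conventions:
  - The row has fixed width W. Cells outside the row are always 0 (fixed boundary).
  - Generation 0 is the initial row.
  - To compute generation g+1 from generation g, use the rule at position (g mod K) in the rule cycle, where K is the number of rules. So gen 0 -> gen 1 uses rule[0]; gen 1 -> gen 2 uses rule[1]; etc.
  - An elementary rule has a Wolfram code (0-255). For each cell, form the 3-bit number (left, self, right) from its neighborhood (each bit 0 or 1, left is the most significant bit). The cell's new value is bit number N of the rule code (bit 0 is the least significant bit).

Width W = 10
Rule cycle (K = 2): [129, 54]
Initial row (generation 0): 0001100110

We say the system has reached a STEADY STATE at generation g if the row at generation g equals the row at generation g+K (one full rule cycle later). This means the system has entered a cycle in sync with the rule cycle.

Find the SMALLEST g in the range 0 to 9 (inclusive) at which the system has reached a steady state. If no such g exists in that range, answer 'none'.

Gen 0: 0001100110
Gen 1 (rule 129): 1100000000
Gen 2 (rule 54): 0010000000
Gen 3 (rule 129): 1000111111
Gen 4 (rule 54): 1101000000
Gen 5 (rule 129): 0000011111
Gen 6 (rule 54): 0000100000
Gen 7 (rule 129): 1110001111
Gen 8 (rule 54): 0001010000
Gen 9 (rule 129): 1100000111
Gen 10 (rule 54): 0010001000
Gen 11 (rule 129): 1000100011

Answer: none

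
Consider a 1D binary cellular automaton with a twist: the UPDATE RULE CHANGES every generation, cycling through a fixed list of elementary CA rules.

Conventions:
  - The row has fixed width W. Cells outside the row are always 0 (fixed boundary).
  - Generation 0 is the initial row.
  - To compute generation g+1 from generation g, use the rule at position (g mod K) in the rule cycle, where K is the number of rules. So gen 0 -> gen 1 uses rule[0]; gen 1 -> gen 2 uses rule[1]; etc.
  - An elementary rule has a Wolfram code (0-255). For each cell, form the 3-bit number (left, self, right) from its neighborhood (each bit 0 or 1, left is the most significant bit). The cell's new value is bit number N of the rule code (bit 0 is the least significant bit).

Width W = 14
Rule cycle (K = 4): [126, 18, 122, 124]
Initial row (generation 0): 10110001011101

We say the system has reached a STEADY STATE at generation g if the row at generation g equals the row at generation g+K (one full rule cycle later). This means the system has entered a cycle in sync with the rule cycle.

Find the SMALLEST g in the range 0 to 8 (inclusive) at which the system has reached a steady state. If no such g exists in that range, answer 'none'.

Answer: 2

Derivation:
Gen 0: 10110001011101
Gen 1 (rule 126): 11111011110111
Gen 2 (rule 18): 00000000000000
Gen 3 (rule 122): 00000000000000
Gen 4 (rule 124): 00000000000000
Gen 5 (rule 126): 00000000000000
Gen 6 (rule 18): 00000000000000
Gen 7 (rule 122): 00000000000000
Gen 8 (rule 124): 00000000000000
Gen 9 (rule 126): 00000000000000
Gen 10 (rule 18): 00000000000000
Gen 11 (rule 122): 00000000000000
Gen 12 (rule 124): 00000000000000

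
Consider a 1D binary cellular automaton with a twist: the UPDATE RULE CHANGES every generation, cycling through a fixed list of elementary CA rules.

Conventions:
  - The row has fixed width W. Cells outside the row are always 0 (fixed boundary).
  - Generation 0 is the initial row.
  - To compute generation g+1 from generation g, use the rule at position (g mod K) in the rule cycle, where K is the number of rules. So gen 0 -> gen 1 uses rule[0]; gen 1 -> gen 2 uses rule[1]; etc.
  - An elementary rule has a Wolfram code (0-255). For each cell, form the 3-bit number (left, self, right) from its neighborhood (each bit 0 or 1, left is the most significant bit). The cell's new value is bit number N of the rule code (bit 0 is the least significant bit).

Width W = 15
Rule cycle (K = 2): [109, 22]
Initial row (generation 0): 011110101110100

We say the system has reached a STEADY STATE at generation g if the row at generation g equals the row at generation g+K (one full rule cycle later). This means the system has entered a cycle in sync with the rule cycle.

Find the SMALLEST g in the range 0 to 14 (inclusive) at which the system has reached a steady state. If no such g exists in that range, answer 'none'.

Answer: 2

Derivation:
Gen 0: 011110101110100
Gen 1 (rule 109): 010011111011101
Gen 2 (rule 22): 111100000000001
Gen 3 (rule 109): 100101111111101
Gen 4 (rule 22): 111100000000001
Gen 5 (rule 109): 100101111111101
Gen 6 (rule 22): 111100000000001
Gen 7 (rule 109): 100101111111101
Gen 8 (rule 22): 111100000000001
Gen 9 (rule 109): 100101111111101
Gen 10 (rule 22): 111100000000001
Gen 11 (rule 109): 100101111111101
Gen 12 (rule 22): 111100000000001
Gen 13 (rule 109): 100101111111101
Gen 14 (rule 22): 111100000000001
Gen 15 (rule 109): 100101111111101
Gen 16 (rule 22): 111100000000001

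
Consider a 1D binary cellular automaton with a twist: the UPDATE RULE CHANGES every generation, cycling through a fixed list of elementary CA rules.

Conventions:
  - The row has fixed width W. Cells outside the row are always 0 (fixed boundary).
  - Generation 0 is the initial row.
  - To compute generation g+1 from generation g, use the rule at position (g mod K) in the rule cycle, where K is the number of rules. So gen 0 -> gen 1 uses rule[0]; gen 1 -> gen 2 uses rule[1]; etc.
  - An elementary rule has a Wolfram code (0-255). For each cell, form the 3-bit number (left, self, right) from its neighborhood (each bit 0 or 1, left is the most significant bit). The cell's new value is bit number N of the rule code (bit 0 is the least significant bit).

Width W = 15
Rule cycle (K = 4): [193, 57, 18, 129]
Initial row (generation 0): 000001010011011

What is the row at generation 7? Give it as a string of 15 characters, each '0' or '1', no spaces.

Gen 0: 000001010011011
Gen 1 (rule 193): 111100000001001
Gen 2 (rule 57): 100011111100100
Gen 3 (rule 18): 010100000011010
Gen 4 (rule 129): 000001111000000
Gen 5 (rule 193): 111100111011111
Gen 6 (rule 57): 100010100110000
Gen 7 (rule 18): 010100011001000

Answer: 010100011001000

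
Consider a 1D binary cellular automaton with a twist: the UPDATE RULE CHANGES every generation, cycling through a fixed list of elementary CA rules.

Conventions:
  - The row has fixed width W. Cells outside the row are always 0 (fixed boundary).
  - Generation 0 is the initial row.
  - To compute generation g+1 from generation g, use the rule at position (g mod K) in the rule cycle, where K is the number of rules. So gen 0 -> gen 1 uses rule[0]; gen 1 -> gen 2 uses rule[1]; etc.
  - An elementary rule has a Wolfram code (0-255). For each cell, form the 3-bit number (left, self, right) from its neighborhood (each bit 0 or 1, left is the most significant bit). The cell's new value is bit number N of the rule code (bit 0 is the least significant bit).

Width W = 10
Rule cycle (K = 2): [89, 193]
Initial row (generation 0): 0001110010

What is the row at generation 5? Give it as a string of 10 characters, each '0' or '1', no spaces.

Gen 0: 0001110010
Gen 1 (rule 89): 1101011001
Gen 2 (rule 193): 0100001000
Gen 3 (rule 89): 0011100111
Gen 4 (rule 193): 1001100011
Gen 5 (rule 89): 0101111011

Answer: 0101111011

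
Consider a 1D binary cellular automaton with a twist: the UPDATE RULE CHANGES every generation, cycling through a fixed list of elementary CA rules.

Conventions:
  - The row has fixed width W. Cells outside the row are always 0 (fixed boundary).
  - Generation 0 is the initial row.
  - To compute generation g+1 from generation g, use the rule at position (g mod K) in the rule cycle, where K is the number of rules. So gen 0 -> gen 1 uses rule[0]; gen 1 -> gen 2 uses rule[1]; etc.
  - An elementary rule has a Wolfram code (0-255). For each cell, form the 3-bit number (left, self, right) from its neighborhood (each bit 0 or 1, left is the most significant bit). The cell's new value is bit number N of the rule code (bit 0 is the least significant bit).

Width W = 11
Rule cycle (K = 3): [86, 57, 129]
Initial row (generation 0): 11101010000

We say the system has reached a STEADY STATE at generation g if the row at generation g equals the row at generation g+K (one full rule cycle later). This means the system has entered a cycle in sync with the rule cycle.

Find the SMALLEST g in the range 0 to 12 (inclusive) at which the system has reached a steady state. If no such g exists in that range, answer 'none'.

Answer: none

Derivation:
Gen 0: 11101010000
Gen 1 (rule 86): 00101011000
Gen 2 (rule 57): 10010110111
Gen 3 (rule 129): 00000000010
Gen 4 (rule 86): 00000000111
Gen 5 (rule 57): 11111110100
Gen 6 (rule 129): 01111100001
Gen 7 (rule 86): 10000110011
Gen 8 (rule 57): 01110101010
Gen 9 (rule 129): 00100000000
Gen 10 (rule 86): 01110000000
Gen 11 (rule 57): 01001111111
Gen 12 (rule 129): 00000111110
Gen 13 (rule 86): 00001000011
Gen 14 (rule 57): 11100111010
Gen 15 (rule 129): 01000010000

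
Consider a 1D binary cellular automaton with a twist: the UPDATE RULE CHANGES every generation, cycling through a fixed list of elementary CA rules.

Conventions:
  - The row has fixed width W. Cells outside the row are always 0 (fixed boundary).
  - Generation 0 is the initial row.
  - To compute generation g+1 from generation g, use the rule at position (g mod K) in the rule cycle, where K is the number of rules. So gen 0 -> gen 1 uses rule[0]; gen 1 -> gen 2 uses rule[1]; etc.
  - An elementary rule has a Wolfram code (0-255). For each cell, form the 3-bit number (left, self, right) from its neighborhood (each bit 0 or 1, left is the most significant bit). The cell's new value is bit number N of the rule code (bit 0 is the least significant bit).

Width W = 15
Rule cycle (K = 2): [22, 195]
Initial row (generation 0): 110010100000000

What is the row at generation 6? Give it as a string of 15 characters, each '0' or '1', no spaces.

Answer: 111111111111111

Derivation:
Gen 0: 110010100000000
Gen 1 (rule 22): 001110110000000
Gen 2 (rule 195): 110110010111111
Gen 3 (rule 22): 000001110000000
Gen 4 (rule 195): 111110110111111
Gen 5 (rule 22): 000000000000000
Gen 6 (rule 195): 111111111111111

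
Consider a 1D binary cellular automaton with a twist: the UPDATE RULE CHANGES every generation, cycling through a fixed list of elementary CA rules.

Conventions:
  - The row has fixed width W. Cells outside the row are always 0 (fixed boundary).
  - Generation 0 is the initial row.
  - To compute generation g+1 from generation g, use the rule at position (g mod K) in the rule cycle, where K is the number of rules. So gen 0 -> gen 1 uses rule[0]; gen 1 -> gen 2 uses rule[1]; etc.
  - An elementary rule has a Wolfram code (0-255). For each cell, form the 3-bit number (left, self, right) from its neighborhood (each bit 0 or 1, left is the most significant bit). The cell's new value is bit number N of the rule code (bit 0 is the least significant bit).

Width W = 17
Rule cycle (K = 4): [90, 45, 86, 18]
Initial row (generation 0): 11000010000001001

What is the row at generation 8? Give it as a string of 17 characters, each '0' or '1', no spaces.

Answer: 00000011000000001

Derivation:
Gen 0: 11000010000001001
Gen 1 (rule 90): 11100101000010110
Gen 2 (rule 45): 10000111011011100
Gen 3 (rule 86): 11001001001000110
Gen 4 (rule 18): 00110110110101001
Gen 5 (rule 90): 01110110110000110
Gen 6 (rule 45): 01001101100110100
Gen 7 (rule 86): 11110100111010110
Gen 8 (rule 18): 00000011000000001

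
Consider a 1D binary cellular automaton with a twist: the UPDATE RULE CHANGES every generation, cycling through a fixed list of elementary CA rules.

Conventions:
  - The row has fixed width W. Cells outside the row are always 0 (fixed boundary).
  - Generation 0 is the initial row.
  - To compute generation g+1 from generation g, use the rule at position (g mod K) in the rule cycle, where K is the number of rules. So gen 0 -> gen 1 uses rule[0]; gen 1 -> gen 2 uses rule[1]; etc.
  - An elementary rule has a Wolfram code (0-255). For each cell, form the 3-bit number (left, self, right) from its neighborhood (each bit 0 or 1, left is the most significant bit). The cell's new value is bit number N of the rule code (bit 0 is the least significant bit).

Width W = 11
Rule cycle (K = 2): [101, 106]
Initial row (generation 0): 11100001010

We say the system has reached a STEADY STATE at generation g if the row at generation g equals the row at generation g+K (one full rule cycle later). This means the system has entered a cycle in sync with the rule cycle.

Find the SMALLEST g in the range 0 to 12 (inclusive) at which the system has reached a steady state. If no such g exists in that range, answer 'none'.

Gen 0: 11100001010
Gen 1 (rule 101): 00101101110
Gen 2 (rule 106): 01011111010
Gen 3 (rule 101): 01100001110
Gen 4 (rule 106): 11100011010
Gen 5 (rule 101): 00101001110
Gen 6 (rule 106): 01010011010
Gen 7 (rule 101): 01110001110
Gen 8 (rule 106): 11010011010
Gen 9 (rule 101): 01110001110
Gen 10 (rule 106): 11010011010
Gen 11 (rule 101): 01110001110
Gen 12 (rule 106): 11010011010
Gen 13 (rule 101): 01110001110
Gen 14 (rule 106): 11010011010

Answer: 7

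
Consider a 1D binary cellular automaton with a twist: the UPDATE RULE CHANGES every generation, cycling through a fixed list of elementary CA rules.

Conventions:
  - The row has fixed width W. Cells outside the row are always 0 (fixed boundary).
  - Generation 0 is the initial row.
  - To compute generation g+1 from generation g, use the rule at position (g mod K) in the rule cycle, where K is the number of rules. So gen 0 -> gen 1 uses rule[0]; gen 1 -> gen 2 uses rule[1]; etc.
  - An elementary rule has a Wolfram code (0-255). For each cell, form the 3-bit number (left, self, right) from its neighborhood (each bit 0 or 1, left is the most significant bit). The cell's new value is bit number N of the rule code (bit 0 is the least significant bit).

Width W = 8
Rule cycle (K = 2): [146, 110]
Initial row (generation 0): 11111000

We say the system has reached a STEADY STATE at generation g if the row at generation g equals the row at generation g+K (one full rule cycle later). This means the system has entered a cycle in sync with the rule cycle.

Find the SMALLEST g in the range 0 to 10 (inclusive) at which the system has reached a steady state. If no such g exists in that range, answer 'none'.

Gen 0: 11111000
Gen 1 (rule 146): 01110100
Gen 2 (rule 110): 11011100
Gen 3 (rule 146): 00001010
Gen 4 (rule 110): 00011110
Gen 5 (rule 146): 00101101
Gen 6 (rule 110): 01111111
Gen 7 (rule 146): 10111110
Gen 8 (rule 110): 11100010
Gen 9 (rule 146): 01010101
Gen 10 (rule 110): 11111111
Gen 11 (rule 146): 01111110
Gen 12 (rule 110): 11000010

Answer: none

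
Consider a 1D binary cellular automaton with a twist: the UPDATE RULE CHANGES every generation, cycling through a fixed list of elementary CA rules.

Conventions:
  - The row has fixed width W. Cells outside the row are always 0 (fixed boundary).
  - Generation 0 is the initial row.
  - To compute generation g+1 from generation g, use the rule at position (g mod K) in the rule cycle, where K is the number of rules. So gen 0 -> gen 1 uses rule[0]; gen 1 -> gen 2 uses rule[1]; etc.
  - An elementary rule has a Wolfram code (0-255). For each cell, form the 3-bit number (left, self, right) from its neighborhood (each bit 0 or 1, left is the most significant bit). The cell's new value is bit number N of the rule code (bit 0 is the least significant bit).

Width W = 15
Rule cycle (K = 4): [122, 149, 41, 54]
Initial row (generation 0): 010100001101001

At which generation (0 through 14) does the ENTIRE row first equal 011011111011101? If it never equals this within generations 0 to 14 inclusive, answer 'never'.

Answer: never

Derivation:
Gen 0: 010100001101001
Gen 1 (rule 122): 101010011110110
Gen 2 (rule 149): 101011001100001
Gen 3 (rule 41): 010110001001100
Gen 4 (rule 54): 111001011110010
Gen 5 (rule 122): 101110110011101
Gen 6 (rule 149): 100100001001001
Gen 7 (rule 41): 000001100000000
Gen 8 (rule 54): 000010010000000
Gen 9 (rule 122): 000101101000000
Gen 10 (rule 149): 110100001111111
Gen 11 (rule 41): 101001101000000
Gen 12 (rule 54): 111110011100000
Gen 13 (rule 122): 100011110110000
Gen 14 (rule 149): 111001100001111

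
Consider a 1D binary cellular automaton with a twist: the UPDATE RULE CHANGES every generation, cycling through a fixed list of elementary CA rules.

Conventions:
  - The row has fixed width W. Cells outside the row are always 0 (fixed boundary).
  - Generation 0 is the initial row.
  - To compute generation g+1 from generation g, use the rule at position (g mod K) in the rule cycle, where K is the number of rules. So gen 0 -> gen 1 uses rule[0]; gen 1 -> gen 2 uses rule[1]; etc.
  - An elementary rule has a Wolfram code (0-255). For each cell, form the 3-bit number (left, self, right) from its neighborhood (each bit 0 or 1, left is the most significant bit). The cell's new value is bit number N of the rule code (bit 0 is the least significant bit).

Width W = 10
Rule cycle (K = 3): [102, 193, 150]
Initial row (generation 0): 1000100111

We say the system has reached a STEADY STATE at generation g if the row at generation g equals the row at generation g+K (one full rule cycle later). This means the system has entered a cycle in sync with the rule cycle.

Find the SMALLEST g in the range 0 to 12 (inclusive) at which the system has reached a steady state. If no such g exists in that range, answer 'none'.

Answer: none

Derivation:
Gen 0: 1000100111
Gen 1 (rule 102): 1001101001
Gen 2 (rule 193): 0000100000
Gen 3 (rule 150): 0001110000
Gen 4 (rule 102): 0010010000
Gen 5 (rule 193): 1000000111
Gen 6 (rule 150): 1100001010
Gen 7 (rule 102): 0100011110
Gen 8 (rule 193): 0001001110
Gen 9 (rule 150): 0011110101
Gen 10 (rule 102): 0100011111
Gen 11 (rule 193): 0001001111
Gen 12 (rule 150): 0011110110
Gen 13 (rule 102): 0100011010
Gen 14 (rule 193): 0001001000
Gen 15 (rule 150): 0011111100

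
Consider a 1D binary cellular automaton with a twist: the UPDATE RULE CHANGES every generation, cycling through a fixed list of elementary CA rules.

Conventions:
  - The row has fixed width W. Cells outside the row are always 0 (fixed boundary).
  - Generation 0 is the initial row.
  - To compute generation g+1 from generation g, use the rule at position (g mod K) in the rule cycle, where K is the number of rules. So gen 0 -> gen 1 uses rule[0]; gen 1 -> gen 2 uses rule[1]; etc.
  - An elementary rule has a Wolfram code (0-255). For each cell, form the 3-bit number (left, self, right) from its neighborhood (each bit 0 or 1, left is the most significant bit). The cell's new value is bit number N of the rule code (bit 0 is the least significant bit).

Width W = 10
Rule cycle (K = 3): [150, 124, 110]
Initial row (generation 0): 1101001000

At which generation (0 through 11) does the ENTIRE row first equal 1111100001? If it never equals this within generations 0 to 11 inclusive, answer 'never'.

Gen 0: 1101001000
Gen 1 (rule 150): 0001111100
Gen 2 (rule 124): 0001000110
Gen 3 (rule 110): 0011001110
Gen 4 (rule 150): 0100110101
Gen 5 (rule 124): 0110111111
Gen 6 (rule 110): 1111100001
Gen 7 (rule 150): 0111010011
Gen 8 (rule 124): 0101111011
Gen 9 (rule 110): 1111001111
Gen 10 (rule 150): 0110110110
Gen 11 (rule 124): 0111111111

Answer: 6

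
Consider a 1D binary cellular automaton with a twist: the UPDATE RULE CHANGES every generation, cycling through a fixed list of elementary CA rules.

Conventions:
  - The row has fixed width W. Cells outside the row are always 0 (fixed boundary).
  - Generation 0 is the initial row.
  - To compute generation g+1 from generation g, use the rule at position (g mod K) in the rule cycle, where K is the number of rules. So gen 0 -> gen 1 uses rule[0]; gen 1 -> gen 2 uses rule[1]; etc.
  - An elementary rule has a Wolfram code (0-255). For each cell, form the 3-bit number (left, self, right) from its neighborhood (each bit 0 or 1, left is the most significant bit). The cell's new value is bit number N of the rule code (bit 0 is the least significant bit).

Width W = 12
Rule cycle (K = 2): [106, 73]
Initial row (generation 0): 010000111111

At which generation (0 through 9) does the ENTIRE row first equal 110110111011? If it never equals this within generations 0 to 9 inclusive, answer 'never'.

Answer: never

Derivation:
Gen 0: 010000111111
Gen 1 (rule 106): 100001100001
Gen 2 (rule 73): 001101101100
Gen 3 (rule 106): 011111111100
Gen 4 (rule 73): 010000000101
Gen 5 (rule 106): 100000001010
Gen 6 (rule 73): 001111100000
Gen 7 (rule 106): 011000100000
Gen 8 (rule 73): 011010001111
Gen 9 (rule 106): 111100011001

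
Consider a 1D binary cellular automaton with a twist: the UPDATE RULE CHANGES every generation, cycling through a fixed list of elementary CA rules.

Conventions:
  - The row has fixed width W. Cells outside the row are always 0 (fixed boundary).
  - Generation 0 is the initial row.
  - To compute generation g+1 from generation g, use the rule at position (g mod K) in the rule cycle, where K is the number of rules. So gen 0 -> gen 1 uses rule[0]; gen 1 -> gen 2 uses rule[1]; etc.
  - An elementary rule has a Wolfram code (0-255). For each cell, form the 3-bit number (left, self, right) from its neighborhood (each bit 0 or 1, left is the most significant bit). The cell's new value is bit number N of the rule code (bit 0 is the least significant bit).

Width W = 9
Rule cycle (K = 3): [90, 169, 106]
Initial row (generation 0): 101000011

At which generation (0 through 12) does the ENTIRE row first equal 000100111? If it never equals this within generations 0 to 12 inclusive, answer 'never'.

Answer: 1

Derivation:
Gen 0: 101000011
Gen 1 (rule 90): 000100111
Gen 2 (rule 169): 110000110
Gen 3 (rule 106): 110001110
Gen 4 (rule 90): 111011011
Gen 5 (rule 169): 110110110
Gen 6 (rule 106): 111111110
Gen 7 (rule 90): 100000011
Gen 8 (rule 169): 001111010
Gen 9 (rule 106): 011001100
Gen 10 (rule 90): 111111110
Gen 11 (rule 169): 111111100
Gen 12 (rule 106): 100000100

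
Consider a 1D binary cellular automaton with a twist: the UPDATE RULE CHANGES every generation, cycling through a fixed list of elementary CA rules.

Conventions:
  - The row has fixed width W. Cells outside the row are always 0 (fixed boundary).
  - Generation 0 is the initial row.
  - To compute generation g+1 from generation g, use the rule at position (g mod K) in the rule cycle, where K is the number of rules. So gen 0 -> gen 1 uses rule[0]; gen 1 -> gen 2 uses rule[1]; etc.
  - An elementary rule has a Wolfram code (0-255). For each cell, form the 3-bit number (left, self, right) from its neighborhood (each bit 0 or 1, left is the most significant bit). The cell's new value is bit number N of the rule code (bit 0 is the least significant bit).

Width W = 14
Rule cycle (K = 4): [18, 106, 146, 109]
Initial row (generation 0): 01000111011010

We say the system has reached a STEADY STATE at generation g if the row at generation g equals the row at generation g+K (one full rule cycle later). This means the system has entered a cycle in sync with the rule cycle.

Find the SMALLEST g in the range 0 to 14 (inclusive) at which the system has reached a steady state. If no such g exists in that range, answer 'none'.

Answer: 5

Derivation:
Gen 0: 01000111011010
Gen 1 (rule 18): 10101000000001
Gen 2 (rule 106): 01010000000010
Gen 3 (rule 146): 10001000000101
Gen 4 (rule 109): 10101011110111
Gen 5 (rule 18): 00000000000000
Gen 6 (rule 106): 00000000000000
Gen 7 (rule 146): 00000000000000
Gen 8 (rule 109): 11111111111111
Gen 9 (rule 18): 00000000000000
Gen 10 (rule 106): 00000000000000
Gen 11 (rule 146): 00000000000000
Gen 12 (rule 109): 11111111111111
Gen 13 (rule 18): 00000000000000
Gen 14 (rule 106): 00000000000000
Gen 15 (rule 146): 00000000000000
Gen 16 (rule 109): 11111111111111
Gen 17 (rule 18): 00000000000000
Gen 18 (rule 106): 00000000000000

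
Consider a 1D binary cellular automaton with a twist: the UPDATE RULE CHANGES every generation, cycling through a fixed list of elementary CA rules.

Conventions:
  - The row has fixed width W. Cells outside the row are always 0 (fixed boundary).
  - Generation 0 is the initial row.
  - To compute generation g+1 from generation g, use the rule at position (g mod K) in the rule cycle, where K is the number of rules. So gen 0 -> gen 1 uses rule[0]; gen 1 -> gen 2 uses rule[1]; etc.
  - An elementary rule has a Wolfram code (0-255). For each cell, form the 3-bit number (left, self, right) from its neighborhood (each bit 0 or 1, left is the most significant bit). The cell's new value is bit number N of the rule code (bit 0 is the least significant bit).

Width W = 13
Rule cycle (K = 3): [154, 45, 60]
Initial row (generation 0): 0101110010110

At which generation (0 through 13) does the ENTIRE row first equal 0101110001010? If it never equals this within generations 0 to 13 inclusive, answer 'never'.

Gen 0: 0101110010110
Gen 1 (rule 154): 1001101100101
Gen 2 (rule 45): 1001011000111
Gen 3 (rule 60): 1101110100100
Gen 4 (rule 154): 1001100011010
Gen 5 (rule 45): 1001001010110
Gen 6 (rule 60): 1101101111101
Gen 7 (rule 154): 1001001111000
Gen 8 (rule 45): 1001001000011
Gen 9 (rule 60): 1101101100010
Gen 10 (rule 154): 1001001010101
Gen 11 (rule 45): 1001001111111
Gen 12 (rule 60): 1101101000000
Gen 13 (rule 154): 1001000100000

Answer: never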